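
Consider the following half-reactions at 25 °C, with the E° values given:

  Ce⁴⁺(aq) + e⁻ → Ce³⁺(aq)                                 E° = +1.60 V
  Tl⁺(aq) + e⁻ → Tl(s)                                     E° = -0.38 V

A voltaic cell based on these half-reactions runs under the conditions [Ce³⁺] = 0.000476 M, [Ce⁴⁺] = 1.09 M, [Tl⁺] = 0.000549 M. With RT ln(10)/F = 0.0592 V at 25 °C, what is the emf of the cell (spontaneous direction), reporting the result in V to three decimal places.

Ce⁴⁺/Ce³⁺ is the cathode (higher E°), Tl⁺/Tl the anode: E°cell = +1.60 − (-0.38) = +1.98 V, n = 1.
Overall: Ce⁴⁺(aq) + Tl(s) → Ce³⁺(aq) + Tl⁺(aq)
Q = [Ce³⁺]·[Tl⁺] / ([Ce⁴⁺]); log Q = -6.620.
E = E° − (0.0592/n) log Q = +1.98 − (0.0592/1)(-6.620) = +2.372 V.

+2.372 V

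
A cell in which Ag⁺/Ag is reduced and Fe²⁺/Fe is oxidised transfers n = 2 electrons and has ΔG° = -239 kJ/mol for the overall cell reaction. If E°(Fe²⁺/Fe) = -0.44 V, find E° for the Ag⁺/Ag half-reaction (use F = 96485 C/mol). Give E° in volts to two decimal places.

E°cell = −ΔG°/(nF) = −(-239×10³)/((2)(96485)) = +1.239 V.
Since Ag⁺/Ag is the cathode and Fe²⁺/Fe the anode, E°cell = E°(Ag⁺/Ag) − E°(Fe²⁺/Fe).
So E°(Ag⁺/Ag) = E°cell + E°(Fe²⁺/Fe) = +1.239 + (-0.44) = +0.80 V.

+0.80 V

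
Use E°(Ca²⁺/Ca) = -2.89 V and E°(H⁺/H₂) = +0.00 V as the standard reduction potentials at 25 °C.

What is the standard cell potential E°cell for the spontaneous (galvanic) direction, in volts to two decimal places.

+2.89 V

The H⁺/H₂ couple has the higher reduction potential, so it is the cathode; Ca²⁺/Ca is oxidised at the anode.
E°cell = E°(cathode) − E°(anode) = (+0.00) − (-2.89) = +2.89 V.
Since E°cell > 0, the reaction is spontaneous under standard conditions.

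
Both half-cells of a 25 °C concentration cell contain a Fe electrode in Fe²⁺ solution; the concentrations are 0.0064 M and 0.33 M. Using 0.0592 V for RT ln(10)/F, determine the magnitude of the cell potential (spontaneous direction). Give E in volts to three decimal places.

+0.051 V

For a concentration cell E°cell = 0. The 0.33 M side is the cathode (reduction is favoured where [Fe²⁺] is higher).
With n = 2, E = −(0.0592/2) log([Fe²⁺]ₐₙ/[Fe²⁺]꜀ₐₜ) = −(0.0592/2) log(0.0064/0.33) = −(0.0592/2)(-1.712) = +0.051 V.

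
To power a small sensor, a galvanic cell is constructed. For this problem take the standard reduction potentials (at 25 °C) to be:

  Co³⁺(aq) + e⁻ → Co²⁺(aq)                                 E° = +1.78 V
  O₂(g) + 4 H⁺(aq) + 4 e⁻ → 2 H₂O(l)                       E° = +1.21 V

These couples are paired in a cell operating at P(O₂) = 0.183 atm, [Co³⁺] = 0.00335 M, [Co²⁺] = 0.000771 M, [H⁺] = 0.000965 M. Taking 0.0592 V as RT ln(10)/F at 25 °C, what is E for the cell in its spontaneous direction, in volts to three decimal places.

+0.797 V

Co³⁺/Co²⁺ is the cathode (higher E°), O₂/H₂O the anode: E°cell = +1.78 − (+1.21) = +0.57 V, n = 4.
Overall: 4 Co³⁺(aq) + 2 H₂O(l) → 4 Co²⁺(aq) + O₂(g) + 4 H⁺(aq)
Q = [Co²⁺]^4·P(O₂)·[H⁺]^4 / ([Co³⁺]^4); log Q = -15.351.
E = E° − (0.0592/n) log Q = +0.57 − (0.0592/4)(-15.351) = +0.797 V.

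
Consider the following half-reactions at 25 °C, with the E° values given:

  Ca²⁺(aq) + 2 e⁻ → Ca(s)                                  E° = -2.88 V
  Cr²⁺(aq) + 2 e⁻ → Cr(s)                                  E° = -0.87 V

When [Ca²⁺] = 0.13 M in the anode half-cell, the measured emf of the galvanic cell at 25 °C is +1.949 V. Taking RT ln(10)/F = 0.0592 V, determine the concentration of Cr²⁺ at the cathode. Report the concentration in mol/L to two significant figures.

0.0011 M

Cr²⁺/Cr is the cathode, Ca²⁺/Ca the anode: E°cell = +2.01 V, n = 2.
Overall reaction: Cr²⁺(aq) + Ca(s) → Cr(s) + Ca²⁺(aq); Q = [Ca²⁺]^1/[Cr²⁺]^1.
From E = E° − (0.0592/n) log Q: log Q = (E° − E)·n/0.0592 = (+2.01 − (+1.949))·2/0.0592 = 2.0608.
So 1·log[Cr²⁺] = 1·log(0.13) − log Q = -0.8861 − (2.0608) = -2.9469; [Cr²⁺] = 10^(-2.9469) ≈ 0.0011 M.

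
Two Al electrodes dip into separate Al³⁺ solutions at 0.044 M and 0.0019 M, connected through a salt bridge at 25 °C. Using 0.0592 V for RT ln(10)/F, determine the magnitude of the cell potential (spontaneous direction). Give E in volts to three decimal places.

For a concentration cell E°cell = 0. The 0.044 M side is the cathode (reduction is favoured where [Al³⁺] is higher).
With n = 3, E = −(0.0592/3) log([Al³⁺]ₐₙ/[Al³⁺]꜀ₐₜ) = −(0.0592/3) log(0.0019/0.044) = −(0.0592/3)(-1.365) = +0.027 V.

+0.027 V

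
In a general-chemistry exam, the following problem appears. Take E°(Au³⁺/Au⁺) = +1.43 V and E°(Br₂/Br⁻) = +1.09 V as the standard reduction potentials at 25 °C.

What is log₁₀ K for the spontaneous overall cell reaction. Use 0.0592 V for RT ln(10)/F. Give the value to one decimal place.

11.5

Cathode: Au³⁺/Au⁺; anode: Br₂/Br⁻. E°cell = +0.34 V, n = 2.
log K = nE°cell / 0.0592 = (2)(+0.34) / 0.0592 = 11.5.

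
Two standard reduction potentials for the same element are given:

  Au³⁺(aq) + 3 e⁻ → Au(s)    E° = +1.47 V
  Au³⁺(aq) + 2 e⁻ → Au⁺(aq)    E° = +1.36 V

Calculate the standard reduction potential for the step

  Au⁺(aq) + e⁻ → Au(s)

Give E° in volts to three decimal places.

+1.690 V

Sequential free energies add, so n₃E°₃ = n₁E°₁ + n₂E°₂.
With n₃ = 3, and the known step contributing 2×(+1.36) V, the unknown satisfies 1·E° = 3×(+1.47) − 2×(+1.36) = +1.690.
E° = +1.690 / 1 = +1.690 V.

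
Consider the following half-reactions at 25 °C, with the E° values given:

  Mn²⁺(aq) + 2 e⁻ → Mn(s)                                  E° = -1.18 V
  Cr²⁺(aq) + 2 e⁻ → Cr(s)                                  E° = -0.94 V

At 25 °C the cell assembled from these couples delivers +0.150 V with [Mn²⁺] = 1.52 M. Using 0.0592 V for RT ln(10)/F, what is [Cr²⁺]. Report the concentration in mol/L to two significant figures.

0.0014 M

Cr²⁺/Cr is the cathode, Mn²⁺/Mn the anode: E°cell = +0.24 V, n = 2.
Overall reaction: Cr²⁺(aq) + Mn(s) → Cr(s) + Mn²⁺(aq); Q = [Mn²⁺]^1/[Cr²⁺]^1.
From E = E° − (0.0592/n) log Q: log Q = (E° − E)·n/0.0592 = (+0.24 − (+0.150))·2/0.0592 = 3.0405.
So 1·log[Cr²⁺] = 1·log(1.52) − log Q = 0.1818 − (3.0405) = -2.8587; [Cr²⁺] = 10^(-2.8587) ≈ 0.0014 M.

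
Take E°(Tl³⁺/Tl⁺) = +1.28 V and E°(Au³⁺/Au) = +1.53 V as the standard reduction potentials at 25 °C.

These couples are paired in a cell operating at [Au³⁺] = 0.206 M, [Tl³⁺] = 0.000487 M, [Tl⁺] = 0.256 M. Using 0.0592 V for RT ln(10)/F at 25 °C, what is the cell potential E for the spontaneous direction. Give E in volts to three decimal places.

+0.317 V

Au³⁺/Au is the cathode (higher E°), Tl³⁺/Tl⁺ the anode: E°cell = +1.53 − (+1.28) = +0.25 V, n = 6.
Overall: 2 Au³⁺(aq) + 3 Tl⁺(aq) → 2 Au(s) + 3 Tl³⁺(aq)
Q = [Tl³⁺]^3 / ([Au³⁺]^2·[Tl⁺]^3); log Q = -6.790.
E = E° − (0.0592/n) log Q = +0.25 − (0.0592/6)(-6.790) = +0.317 V.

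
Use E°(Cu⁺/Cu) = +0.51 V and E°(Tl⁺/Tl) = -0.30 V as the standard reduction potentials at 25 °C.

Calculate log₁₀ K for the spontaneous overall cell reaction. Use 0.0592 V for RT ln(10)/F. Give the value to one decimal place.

Cathode: Cu⁺/Cu; anode: Tl⁺/Tl. E°cell = +0.81 V, n = 1.
log K = nE°cell / 0.0592 = (1)(+0.81) / 0.0592 = 13.7.

13.7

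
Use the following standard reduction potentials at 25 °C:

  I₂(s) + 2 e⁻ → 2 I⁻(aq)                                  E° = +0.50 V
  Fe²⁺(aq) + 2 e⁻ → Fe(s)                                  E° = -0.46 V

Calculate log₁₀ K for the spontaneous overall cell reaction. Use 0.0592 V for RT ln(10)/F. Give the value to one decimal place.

32.4

Cathode: I₂/I⁻; anode: Fe²⁺/Fe. E°cell = +0.96 V, n = 2.
log K = nE°cell / 0.0592 = (2)(+0.96) / 0.0592 = 32.4.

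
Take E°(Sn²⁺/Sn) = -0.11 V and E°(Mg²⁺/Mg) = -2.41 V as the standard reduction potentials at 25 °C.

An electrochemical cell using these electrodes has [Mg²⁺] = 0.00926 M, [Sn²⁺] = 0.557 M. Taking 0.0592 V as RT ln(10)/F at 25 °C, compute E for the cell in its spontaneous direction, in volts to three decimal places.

+2.353 V

Sn²⁺/Sn is the cathode (higher E°), Mg²⁺/Mg the anode: E°cell = -0.11 − (-2.41) = +2.30 V, n = 2.
Overall: Sn²⁺(aq) + Mg(s) → Sn(s) + Mg²⁺(aq)
Q = [Mg²⁺] / ([Sn²⁺]); log Q = -1.779.
E = E° − (0.0592/n) log Q = +2.30 − (0.0592/2)(-1.779) = +2.353 V.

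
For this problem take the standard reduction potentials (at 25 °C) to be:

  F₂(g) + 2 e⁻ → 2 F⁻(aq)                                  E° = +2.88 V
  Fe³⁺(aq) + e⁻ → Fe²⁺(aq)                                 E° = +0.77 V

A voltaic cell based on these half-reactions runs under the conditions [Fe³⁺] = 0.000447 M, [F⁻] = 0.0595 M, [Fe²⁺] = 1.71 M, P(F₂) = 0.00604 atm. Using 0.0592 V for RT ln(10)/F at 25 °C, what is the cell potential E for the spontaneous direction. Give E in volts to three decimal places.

F₂/F⁻ is the cathode (higher E°), Fe³⁺/Fe²⁺ the anode: E°cell = +2.88 − (+0.77) = +2.11 V, n = 2.
Overall: F₂(g) + 2 Fe²⁺(aq) → 2 F⁻(aq) + 2 Fe³⁺(aq)
Q = [F⁻]^2·[Fe³⁺]^2 / (P(F₂)·[Fe²⁺]^2); log Q = -7.397.
E = E° − (0.0592/n) log Q = +2.11 − (0.0592/2)(-7.397) = +2.329 V.

+2.329 V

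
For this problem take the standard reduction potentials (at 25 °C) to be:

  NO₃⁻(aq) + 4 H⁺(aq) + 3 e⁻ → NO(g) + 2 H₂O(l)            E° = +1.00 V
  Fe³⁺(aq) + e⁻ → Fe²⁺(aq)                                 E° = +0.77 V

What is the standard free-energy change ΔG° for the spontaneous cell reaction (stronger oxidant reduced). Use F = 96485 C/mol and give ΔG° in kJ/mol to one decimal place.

-66.6 kJ/mol

NO₃⁻/NO (E° = +1.00 V) is the cathode; Fe³⁺/Fe²⁺ (E° = +0.77 V) is the anode, so E°cell = +0.23 V.
Balancing electrons gives n = 3 (lcm of 3 and 1).
ΔG° = −nFE° = −(3)(96485)(+0.23) = -66,575 J = -66.6 kJ/mol.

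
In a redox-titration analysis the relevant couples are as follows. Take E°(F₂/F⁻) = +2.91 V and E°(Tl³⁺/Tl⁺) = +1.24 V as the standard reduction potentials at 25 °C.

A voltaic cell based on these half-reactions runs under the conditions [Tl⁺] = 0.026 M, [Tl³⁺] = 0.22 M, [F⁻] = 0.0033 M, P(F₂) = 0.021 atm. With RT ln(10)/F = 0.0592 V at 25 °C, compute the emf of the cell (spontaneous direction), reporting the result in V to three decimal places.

F₂/F⁻ is the cathode (higher E°), Tl³⁺/Tl⁺ the anode: E°cell = +2.91 − (+1.24) = +1.67 V, n = 2.
Overall: F₂(g) + Tl⁺(aq) → 2 F⁻(aq) + Tl³⁺(aq)
Q = [F⁻]^2·[Tl³⁺] / (P(F₂)·[Tl⁺]); log Q = -2.358.
E = E° − (0.0592/n) log Q = +1.67 − (0.0592/2)(-2.358) = +1.740 V.

+1.740 V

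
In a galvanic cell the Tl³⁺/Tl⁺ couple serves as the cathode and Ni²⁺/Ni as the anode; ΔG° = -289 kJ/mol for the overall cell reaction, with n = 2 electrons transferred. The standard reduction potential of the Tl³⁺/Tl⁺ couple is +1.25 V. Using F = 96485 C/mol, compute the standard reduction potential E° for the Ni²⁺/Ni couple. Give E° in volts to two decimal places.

-0.25 V

E°cell = −ΔG°/(nF) = −(-289×10³)/((2)(96485)) = +1.498 V.
Since Tl³⁺/Tl⁺ is the cathode and Ni²⁺/Ni the anode, E°cell = E°(Tl³⁺/Tl⁺) − E°(Ni²⁺/Ni).
So E°(Ni²⁺/Ni) = E°(Tl³⁺/Tl⁺) − E°cell = (+1.25) − (+1.498) = -0.25 V.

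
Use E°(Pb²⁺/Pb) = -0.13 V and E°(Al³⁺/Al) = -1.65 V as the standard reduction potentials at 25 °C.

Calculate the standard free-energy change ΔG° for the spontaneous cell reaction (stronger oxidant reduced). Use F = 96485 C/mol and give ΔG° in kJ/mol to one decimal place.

Pb²⁺/Pb (E° = -0.13 V) is the cathode; Al³⁺/Al (E° = -1.65 V) is the anode, so E°cell = +1.52 V.
Balancing electrons gives n = 6 (lcm of 2 and 3).
ΔG° = −nFE° = −(6)(96485)(+1.52) = -879,943 J = -879.9 kJ/mol.

-879.9 kJ/mol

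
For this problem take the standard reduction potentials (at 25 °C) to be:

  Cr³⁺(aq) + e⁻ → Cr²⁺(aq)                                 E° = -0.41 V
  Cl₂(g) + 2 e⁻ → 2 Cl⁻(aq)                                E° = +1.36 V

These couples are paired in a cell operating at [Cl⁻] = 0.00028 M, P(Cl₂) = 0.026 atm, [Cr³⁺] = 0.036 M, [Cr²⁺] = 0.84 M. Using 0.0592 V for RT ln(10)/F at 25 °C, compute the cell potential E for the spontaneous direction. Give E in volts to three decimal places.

Cl₂/Cl⁻ is the cathode (higher E°), Cr³⁺/Cr²⁺ the anode: E°cell = +1.36 − (-0.41) = +1.77 V, n = 2.
Overall: Cl₂(g) + 2 Cr²⁺(aq) → 2 Cl⁻(aq) + 2 Cr³⁺(aq)
Q = [Cl⁻]^2·[Cr³⁺]^2 / (P(Cl₂)·[Cr²⁺]^2); log Q = -8.257.
E = E° − (0.0592/n) log Q = +1.77 − (0.0592/2)(-8.257) = +2.014 V.

+2.014 V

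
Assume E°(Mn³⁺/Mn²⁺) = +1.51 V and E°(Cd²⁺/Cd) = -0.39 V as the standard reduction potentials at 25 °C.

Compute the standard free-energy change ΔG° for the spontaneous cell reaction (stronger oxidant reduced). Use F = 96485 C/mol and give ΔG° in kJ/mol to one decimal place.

-366.6 kJ/mol

Mn³⁺/Mn²⁺ (E° = +1.51 V) is the cathode; Cd²⁺/Cd (E° = -0.39 V) is the anode, so E°cell = +1.90 V.
Balancing electrons gives n = 2 (lcm of 1 and 2).
ΔG° = −nFE° = −(2)(96485)(+1.90) = -366,643 J = -366.6 kJ/mol.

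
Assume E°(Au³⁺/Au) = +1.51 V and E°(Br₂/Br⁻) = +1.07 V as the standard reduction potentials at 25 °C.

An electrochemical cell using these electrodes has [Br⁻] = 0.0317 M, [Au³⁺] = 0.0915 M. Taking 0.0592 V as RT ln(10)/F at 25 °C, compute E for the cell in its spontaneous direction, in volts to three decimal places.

+0.331 V

Au³⁺/Au is the cathode (higher E°), Br₂/Br⁻ the anode: E°cell = +1.51 − (+1.07) = +0.44 V, n = 6.
Overall: 2 Au³⁺(aq) + 6 Br⁻(aq) → 2 Au(s) + 3 Br₂(l)
Q = 1 / ([Au³⁺]^2·[Br⁻]^6); log Q = 11.071.
E = E° − (0.0592/n) log Q = +0.44 − (0.0592/6)(11.071) = +0.331 V.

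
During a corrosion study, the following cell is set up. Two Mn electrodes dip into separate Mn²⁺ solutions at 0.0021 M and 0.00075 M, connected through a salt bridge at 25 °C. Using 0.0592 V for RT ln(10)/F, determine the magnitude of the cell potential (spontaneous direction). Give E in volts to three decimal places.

+0.013 V

For a concentration cell E°cell = 0. The 0.0021 M side is the cathode (reduction is favoured where [Mn²⁺] is higher).
With n = 2, E = −(0.0592/2) log([Mn²⁺]ₐₙ/[Mn²⁺]꜀ₐₜ) = −(0.0592/2) log(0.00075/0.0021) = −(0.0592/2)(-0.447) = +0.013 V.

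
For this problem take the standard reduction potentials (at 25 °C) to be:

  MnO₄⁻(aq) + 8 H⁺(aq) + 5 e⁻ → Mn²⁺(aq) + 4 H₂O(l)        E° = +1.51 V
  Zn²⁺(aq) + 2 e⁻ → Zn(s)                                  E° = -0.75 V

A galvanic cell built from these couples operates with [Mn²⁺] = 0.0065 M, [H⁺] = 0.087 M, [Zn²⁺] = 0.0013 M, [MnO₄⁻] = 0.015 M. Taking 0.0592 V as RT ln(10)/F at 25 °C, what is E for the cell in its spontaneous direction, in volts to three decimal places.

+2.249 V

MnO₄⁻/Mn²⁺ is the cathode (higher E°), Zn²⁺/Zn the anode: E°cell = +1.51 − (-0.75) = +2.26 V, n = 10.
Overall: 2 MnO₄⁻(aq) + 16 H⁺(aq) + 5 Zn(s) → 2 Mn²⁺(aq) + 8 H₂O(l) + 5 Zn²⁺(aq)
Q = [Mn²⁺]^2·[Zn²⁺]^5 / ([MnO₄⁻]^2·[H⁺]^16); log Q = 1.811.
E = E° − (0.0592/n) log Q = +2.26 − (0.0592/10)(1.811) = +2.249 V.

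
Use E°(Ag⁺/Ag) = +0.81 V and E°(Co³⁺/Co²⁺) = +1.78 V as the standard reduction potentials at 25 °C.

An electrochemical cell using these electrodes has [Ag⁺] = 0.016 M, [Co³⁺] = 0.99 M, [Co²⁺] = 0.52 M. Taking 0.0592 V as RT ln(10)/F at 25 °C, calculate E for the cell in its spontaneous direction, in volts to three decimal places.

+1.093 V

Co³⁺/Co²⁺ is the cathode (higher E°), Ag⁺/Ag the anode: E°cell = +1.78 − (+0.81) = +0.97 V, n = 1.
Overall: Co³⁺(aq) + Ag(s) → Co²⁺(aq) + Ag⁺(aq)
Q = [Co²⁺]·[Ag⁺] / ([Co³⁺]); log Q = -2.076.
E = E° − (0.0592/n) log Q = +0.97 − (0.0592/1)(-2.076) = +1.093 V.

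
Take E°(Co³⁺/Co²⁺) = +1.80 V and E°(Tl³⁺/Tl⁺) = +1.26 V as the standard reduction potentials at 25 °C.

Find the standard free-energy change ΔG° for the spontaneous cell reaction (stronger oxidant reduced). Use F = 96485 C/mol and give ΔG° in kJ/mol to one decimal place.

Co³⁺/Co²⁺ (E° = +1.80 V) is the cathode; Tl³⁺/Tl⁺ (E° = +1.26 V) is the anode, so E°cell = +0.54 V.
Balancing electrons gives n = 2 (lcm of 1 and 2).
ΔG° = −nFE° = −(2)(96485)(+0.54) = -104,204 J = -104.2 kJ/mol.

-104.2 kJ/mol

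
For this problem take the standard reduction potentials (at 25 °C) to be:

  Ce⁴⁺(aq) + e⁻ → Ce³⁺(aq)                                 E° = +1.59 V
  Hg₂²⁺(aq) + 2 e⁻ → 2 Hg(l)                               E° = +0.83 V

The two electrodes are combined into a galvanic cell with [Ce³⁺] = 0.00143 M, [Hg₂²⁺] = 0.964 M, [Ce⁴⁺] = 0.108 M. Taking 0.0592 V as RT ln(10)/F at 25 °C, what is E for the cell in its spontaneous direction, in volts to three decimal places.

Ce⁴⁺/Ce³⁺ is the cathode (higher E°), Hg₂²⁺/Hg the anode: E°cell = +1.59 − (+0.83) = +0.76 V, n = 2.
Overall: 2 Ce⁴⁺(aq) + 2 Hg(l) → 2 Ce³⁺(aq) + Hg₂²⁺(aq)
Q = [Ce³⁺]^2·[Hg₂²⁺] / ([Ce⁴⁺]^2); log Q = -3.772.
E = E° − (0.0592/n) log Q = +0.76 − (0.0592/2)(-3.772) = +0.872 V.

+0.872 V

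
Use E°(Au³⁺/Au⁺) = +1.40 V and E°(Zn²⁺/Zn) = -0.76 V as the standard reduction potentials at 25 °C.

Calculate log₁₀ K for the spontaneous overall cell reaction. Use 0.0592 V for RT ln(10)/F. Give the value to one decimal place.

Cathode: Au³⁺/Au⁺; anode: Zn²⁺/Zn. E°cell = +2.16 V, n = 2.
log K = nE°cell / 0.0592 = (2)(+2.16) / 0.0592 = 73.0.

73.0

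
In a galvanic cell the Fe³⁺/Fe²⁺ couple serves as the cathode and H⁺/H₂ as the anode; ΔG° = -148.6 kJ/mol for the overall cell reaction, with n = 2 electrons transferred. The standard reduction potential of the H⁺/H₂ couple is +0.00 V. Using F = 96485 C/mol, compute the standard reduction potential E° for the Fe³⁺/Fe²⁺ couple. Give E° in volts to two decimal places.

+0.77 V

E°cell = −ΔG°/(nF) = −(-148.6×10³)/((2)(96485)) = +0.770 V.
Since Fe³⁺/Fe²⁺ is the cathode and H⁺/H₂ the anode, E°cell = E°(Fe³⁺/Fe²⁺) − E°(H⁺/H₂).
So E°(Fe³⁺/Fe²⁺) = E°cell + E°(H⁺/H₂) = +0.770 + (+0.00) = +0.77 V.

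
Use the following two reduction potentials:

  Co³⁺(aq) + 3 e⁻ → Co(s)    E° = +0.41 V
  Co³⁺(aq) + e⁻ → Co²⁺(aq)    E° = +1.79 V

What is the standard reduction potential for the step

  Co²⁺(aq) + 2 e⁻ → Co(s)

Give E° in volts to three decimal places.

Sequential free energies add, so n₃E°₃ = n₁E°₁ + n₂E°₂.
With n₃ = 3, and the known step contributing 1×(+1.79) V, the unknown satisfies 2·E° = 3×(+0.41) − 1×(+1.79) = -0.560.
E° = -0.560 / 2 = -0.280 V.

-0.280 V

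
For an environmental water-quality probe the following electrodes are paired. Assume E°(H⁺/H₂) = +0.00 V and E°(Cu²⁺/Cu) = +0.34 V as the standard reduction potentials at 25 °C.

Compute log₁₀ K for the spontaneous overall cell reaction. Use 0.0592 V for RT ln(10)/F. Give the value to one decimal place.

Cathode: Cu²⁺/Cu; anode: H⁺/H₂. E°cell = +0.34 V, n = 2.
log K = nE°cell / 0.0592 = (2)(+0.34) / 0.0592 = 11.5.

11.5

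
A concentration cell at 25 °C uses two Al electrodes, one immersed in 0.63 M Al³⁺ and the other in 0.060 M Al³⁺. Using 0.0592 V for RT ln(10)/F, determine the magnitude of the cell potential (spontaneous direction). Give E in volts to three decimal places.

For a concentration cell E°cell = 0. The 0.63 M side is the cathode (reduction is favoured where [Al³⁺] is higher).
With n = 3, E = −(0.0592/3) log([Al³⁺]ₐₙ/[Al³⁺]꜀ₐₜ) = −(0.0592/3) log(0.06/0.63) = −(0.0592/3)(-1.021) = +0.020 V.

+0.020 V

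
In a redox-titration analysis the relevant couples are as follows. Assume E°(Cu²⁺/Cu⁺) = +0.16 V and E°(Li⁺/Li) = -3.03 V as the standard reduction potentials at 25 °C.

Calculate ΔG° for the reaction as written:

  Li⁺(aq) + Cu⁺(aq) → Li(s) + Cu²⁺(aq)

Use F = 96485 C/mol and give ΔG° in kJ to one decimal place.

+307.8 kJ

As written, Li⁺/Li is reduced (cathode) and Cu²⁺/Cu⁺ is oxidised (anode), so E°cell = (-3.03) − (+0.16) = -3.19 V.
Balancing electrons gives n = 1.
ΔG° = −nFE° = −(1)(96485)(-3.19) = 307,787 J = +307.8 kJ.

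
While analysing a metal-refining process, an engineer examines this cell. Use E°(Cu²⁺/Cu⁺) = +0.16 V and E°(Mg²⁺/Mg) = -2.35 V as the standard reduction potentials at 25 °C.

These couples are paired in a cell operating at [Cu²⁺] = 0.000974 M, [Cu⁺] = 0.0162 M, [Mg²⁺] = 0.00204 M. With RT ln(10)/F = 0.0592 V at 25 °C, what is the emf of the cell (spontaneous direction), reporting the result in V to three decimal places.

+2.517 V

Cu²⁺/Cu⁺ is the cathode (higher E°), Mg²⁺/Mg the anode: E°cell = +0.16 − (-2.35) = +2.51 V, n = 2.
Overall: 2 Cu²⁺(aq) + Mg(s) → 2 Cu⁺(aq) + Mg²⁺(aq)
Q = [Cu⁺]^2·[Mg²⁺] / ([Cu²⁺]^2); log Q = -0.248.
E = E° − (0.0592/n) log Q = +2.51 − (0.0592/2)(-0.248) = +2.517 V.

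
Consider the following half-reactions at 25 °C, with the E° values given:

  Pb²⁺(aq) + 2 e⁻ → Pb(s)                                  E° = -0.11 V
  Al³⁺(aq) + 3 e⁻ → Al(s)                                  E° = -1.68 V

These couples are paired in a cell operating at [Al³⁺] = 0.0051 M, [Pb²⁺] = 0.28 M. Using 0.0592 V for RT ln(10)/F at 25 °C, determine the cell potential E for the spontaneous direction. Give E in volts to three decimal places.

+1.599 V

Pb²⁺/Pb is the cathode (higher E°), Al³⁺/Al the anode: E°cell = -0.11 − (-1.68) = +1.57 V, n = 6.
Overall: 3 Pb²⁺(aq) + 2 Al(s) → 3 Pb(s) + 2 Al³⁺(aq)
Q = [Al³⁺]^2 / ([Pb²⁺]^3); log Q = -2.926.
E = E° − (0.0592/n) log Q = +1.57 − (0.0592/6)(-2.926) = +1.599 V.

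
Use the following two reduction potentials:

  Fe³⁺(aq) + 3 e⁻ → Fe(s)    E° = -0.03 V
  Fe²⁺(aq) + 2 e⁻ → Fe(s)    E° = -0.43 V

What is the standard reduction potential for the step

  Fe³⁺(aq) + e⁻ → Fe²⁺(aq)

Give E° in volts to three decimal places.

Sequential free energies add, so n₃E°₃ = n₁E°₁ + n₂E°₂.
With n₃ = 3, and the known step contributing 2×(-0.43) V, the unknown satisfies 1·E° = 3×(-0.03) − 2×(-0.43) = +0.770.
E° = +0.770 / 1 = +0.770 V.

+0.770 V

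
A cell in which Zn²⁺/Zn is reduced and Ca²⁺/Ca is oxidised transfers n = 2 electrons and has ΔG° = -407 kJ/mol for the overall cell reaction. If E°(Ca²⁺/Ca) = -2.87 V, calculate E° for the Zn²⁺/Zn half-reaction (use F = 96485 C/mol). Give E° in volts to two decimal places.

-0.76 V

E°cell = −ΔG°/(nF) = −(-407×10³)/((2)(96485)) = +2.109 V.
Since Zn²⁺/Zn is the cathode and Ca²⁺/Ca the anode, E°cell = E°(Zn²⁺/Zn) − E°(Ca²⁺/Ca).
So E°(Zn²⁺/Zn) = E°cell + E°(Ca²⁺/Ca) = +2.109 + (-2.87) = -0.76 V.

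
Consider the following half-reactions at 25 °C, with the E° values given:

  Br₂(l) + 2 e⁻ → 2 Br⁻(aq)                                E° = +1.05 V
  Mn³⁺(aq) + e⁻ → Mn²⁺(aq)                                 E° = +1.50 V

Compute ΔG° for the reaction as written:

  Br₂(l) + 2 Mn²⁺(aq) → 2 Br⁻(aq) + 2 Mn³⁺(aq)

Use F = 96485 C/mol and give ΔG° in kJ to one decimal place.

As written, Br₂/Br⁻ is reduced (cathode) and Mn³⁺/Mn²⁺ is oxidised (anode), so E°cell = (+1.05) − (+1.50) = -0.45 V.
Balancing electrons gives n = 2.
ΔG° = −nFE° = −(2)(96485)(-0.45) = 86,836 J = +86.8 kJ.

+86.8 kJ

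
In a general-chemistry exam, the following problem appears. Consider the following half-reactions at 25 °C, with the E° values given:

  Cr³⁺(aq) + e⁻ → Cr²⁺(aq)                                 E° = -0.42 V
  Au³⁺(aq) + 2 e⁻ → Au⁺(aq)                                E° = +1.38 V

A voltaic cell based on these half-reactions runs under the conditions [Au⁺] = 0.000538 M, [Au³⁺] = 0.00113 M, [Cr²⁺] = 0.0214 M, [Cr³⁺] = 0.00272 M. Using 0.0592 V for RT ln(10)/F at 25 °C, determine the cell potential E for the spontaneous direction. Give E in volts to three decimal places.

+1.863 V

Au³⁺/Au⁺ is the cathode (higher E°), Cr³⁺/Cr²⁺ the anode: E°cell = +1.38 − (-0.42) = +1.80 V, n = 2.
Overall: Au³⁺(aq) + 2 Cr²⁺(aq) → Au⁺(aq) + 2 Cr³⁺(aq)
Q = [Au⁺]·[Cr³⁺]^2 / ([Au³⁺]·[Cr²⁺]^2); log Q = -2.114.
E = E° − (0.0592/n) log Q = +1.80 − (0.0592/2)(-2.114) = +1.863 V.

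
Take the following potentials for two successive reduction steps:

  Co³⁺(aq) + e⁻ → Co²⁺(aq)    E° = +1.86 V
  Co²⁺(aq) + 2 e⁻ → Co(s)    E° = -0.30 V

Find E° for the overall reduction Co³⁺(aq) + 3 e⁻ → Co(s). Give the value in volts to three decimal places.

Standard free energies of sequential steps add: ΔG°₃ = ΔG°₁ + ΔG°₂, so n₃E°₃ = n₁E°₁ + n₂E°₂.
E°₃ = (1×+1.86 + 2×-0.30) / 3 = (+1.260) / 3 = +0.420 V.

+0.420 V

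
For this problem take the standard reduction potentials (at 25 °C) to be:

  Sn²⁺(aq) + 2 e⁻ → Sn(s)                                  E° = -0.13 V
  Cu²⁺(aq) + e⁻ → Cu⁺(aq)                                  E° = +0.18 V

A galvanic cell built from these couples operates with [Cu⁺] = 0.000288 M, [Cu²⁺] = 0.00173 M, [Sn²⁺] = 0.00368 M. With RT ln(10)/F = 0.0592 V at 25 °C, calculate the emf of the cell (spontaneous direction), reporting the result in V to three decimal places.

+0.428 V

Cu²⁺/Cu⁺ is the cathode (higher E°), Sn²⁺/Sn the anode: E°cell = +0.18 − (-0.13) = +0.31 V, n = 2.
Overall: 2 Cu²⁺(aq) + Sn(s) → 2 Cu⁺(aq) + Sn²⁺(aq)
Q = [Cu⁺]^2·[Sn²⁺] / ([Cu²⁺]^2); log Q = -3.991.
E = E° − (0.0592/n) log Q = +0.31 − (0.0592/2)(-3.991) = +0.428 V.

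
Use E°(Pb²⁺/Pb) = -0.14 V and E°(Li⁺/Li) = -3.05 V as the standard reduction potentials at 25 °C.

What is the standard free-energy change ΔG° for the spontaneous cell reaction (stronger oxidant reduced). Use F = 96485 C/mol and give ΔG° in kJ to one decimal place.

-561.5 kJ

Pb²⁺/Pb (E° = -0.14 V) is the cathode; Li⁺/Li (E° = -3.05 V) is the anode, so E°cell = +2.91 V.
Balancing electrons gives n = 2 (lcm of 2 and 1).
ΔG° = −nFE° = −(2)(96485)(+2.91) = -561,543 J = -561.5 kJ.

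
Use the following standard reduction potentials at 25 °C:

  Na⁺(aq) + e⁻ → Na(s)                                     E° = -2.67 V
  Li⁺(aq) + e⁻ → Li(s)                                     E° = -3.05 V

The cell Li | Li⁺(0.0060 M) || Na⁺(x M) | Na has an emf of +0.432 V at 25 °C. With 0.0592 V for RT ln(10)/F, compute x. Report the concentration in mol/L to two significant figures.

0.045 M

Na⁺/Na is the cathode, Li⁺/Li the anode: E°cell = +0.38 V, n = 1.
Overall reaction: Na⁺(aq) + Li(s) → Na(s) + Li⁺(aq); Q = [Li⁺]^1/[Na⁺]^1.
From E = E° − (0.0592/n) log Q: log Q = (E° − E)·n/0.0592 = (+0.38 − (+0.432))·1/0.0592 = -0.8784.
So 1·log[Na⁺] = 1·log(0.006) − log Q = -2.2218 − (-0.8784) = -1.3434; [Na⁺] = 10^(-1.3434) ≈ 0.045 M.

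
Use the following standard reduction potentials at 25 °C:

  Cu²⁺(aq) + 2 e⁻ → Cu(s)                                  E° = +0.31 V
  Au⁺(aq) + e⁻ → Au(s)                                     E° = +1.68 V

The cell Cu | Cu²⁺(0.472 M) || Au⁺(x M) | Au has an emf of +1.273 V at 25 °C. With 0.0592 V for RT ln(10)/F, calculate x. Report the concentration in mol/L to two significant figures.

Au⁺/Au is the cathode, Cu²⁺/Cu the anode: E°cell = +1.37 V, n = 2.
Overall reaction: 2 Au⁺(aq) + Cu(s) → 2 Au(s) + Cu²⁺(aq); Q = [Cu²⁺]^1/[Au⁺]^2.
From E = E° − (0.0592/n) log Q: log Q = (E° − E)·n/0.0592 = (+1.37 − (+1.273))·2/0.0592 = 3.2770.
So 2·log[Au⁺] = 1·log(0.472) − log Q = -0.3261 − (3.2770) = -3.6031; log[Au⁺] = -3.6031 / 2 = -1.8015; [Au⁺] = 10^(-1.8015) ≈ 0.016 M.

0.016 M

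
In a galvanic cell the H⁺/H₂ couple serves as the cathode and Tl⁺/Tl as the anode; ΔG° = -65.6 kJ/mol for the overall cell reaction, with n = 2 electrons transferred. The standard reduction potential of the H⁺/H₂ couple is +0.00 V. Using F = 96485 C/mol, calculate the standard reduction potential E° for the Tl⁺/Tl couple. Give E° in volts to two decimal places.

-0.34 V

E°cell = −ΔG°/(nF) = −(-65.6×10³)/((2)(96485)) = +0.340 V.
Since H⁺/H₂ is the cathode and Tl⁺/Tl the anode, E°cell = E°(H⁺/H₂) − E°(Tl⁺/Tl).
So E°(Tl⁺/Tl) = E°(H⁺/H₂) − E°cell = (+0.00) − (+0.340) = -0.34 V.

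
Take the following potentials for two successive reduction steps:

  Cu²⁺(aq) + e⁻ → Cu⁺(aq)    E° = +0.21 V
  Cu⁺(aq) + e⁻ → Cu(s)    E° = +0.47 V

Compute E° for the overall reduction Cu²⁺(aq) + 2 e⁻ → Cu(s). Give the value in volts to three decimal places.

Since ΔG° = −nFE° is additive over sequential reductions, n₃E°₃ = n₁E°₁ + n₂E°₂.
E°₃ = (1×+0.21 + 1×+0.47) / 2 = (+0.680) / 2 = +0.340 V.

+0.340 V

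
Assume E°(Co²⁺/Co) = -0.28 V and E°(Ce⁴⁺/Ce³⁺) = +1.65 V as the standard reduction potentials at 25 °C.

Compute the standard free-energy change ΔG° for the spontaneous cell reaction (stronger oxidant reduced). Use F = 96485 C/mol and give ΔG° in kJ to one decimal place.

Ce⁴⁺/Ce³⁺ (E° = +1.65 V) is the cathode; Co²⁺/Co (E° = -0.28 V) is the anode, so E°cell = +1.93 V.
Balancing electrons gives n = 2 (lcm of 1 and 2).
ΔG° = −nFE° = −(2)(96485)(+1.93) = -372,432 J = -372.4 kJ.

-372.4 kJ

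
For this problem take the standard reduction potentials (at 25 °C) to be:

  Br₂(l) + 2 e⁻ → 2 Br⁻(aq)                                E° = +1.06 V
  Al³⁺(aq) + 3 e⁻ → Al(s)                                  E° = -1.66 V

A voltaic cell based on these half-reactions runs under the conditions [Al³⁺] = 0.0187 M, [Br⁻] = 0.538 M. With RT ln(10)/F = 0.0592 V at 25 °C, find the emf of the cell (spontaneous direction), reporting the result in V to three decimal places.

+2.770 V

Br₂/Br⁻ is the cathode (higher E°), Al³⁺/Al the anode: E°cell = +1.06 − (-1.66) = +2.72 V, n = 6.
Overall: 3 Br₂(l) + 2 Al(s) → 6 Br⁻(aq) + 2 Al³⁺(aq)
Q = [Br⁻]^6·[Al³⁺]^2; log Q = -5.072.
E = E° − (0.0592/n) log Q = +2.72 − (0.0592/6)(-5.072) = +2.770 V.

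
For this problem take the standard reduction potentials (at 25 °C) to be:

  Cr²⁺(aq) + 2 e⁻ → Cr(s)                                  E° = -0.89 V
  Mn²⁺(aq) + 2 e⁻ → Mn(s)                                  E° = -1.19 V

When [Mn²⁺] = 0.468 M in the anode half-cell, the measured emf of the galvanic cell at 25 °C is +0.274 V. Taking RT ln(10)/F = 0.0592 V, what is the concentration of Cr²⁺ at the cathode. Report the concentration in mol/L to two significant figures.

Cr²⁺/Cr is the cathode, Mn²⁺/Mn the anode: E°cell = +0.30 V, n = 2.
Overall reaction: Cr²⁺(aq) + Mn(s) → Cr(s) + Mn²⁺(aq); Q = [Mn²⁺]^1/[Cr²⁺]^1.
From E = E° − (0.0592/n) log Q: log Q = (E° − E)·n/0.0592 = (+0.30 − (+0.274))·2/0.0592 = 0.8784.
So 1·log[Cr²⁺] = 1·log(0.468) − log Q = -0.3298 − (0.8784) = -1.2082; [Cr²⁺] = 10^(-1.2082) ≈ 0.062 M.

0.062 M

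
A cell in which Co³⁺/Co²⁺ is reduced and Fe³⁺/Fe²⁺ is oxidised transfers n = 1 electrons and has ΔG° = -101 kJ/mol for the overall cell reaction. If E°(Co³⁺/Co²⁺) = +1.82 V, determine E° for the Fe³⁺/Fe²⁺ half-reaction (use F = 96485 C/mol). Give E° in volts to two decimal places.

E°cell = −ΔG°/(nF) = −(-101×10³)/((1)(96485)) = +1.047 V.
Since Co³⁺/Co²⁺ is the cathode and Fe³⁺/Fe²⁺ the anode, E°cell = E°(Co³⁺/Co²⁺) − E°(Fe³⁺/Fe²⁺).
So E°(Fe³⁺/Fe²⁺) = E°(Co³⁺/Co²⁺) − E°cell = (+1.82) − (+1.047) = +0.77 V.

+0.77 V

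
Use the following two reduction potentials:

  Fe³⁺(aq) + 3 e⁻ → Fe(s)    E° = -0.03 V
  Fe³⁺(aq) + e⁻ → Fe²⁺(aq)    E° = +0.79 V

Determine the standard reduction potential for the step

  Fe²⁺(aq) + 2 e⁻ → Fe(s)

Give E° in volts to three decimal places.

-0.440 V

Sequential free energies add, so n₃E°₃ = n₁E°₁ + n₂E°₂.
With n₃ = 3, and the known step contributing 1×(+0.79) V, the unknown satisfies 2·E° = 3×(-0.03) − 1×(+0.79) = -0.880.
E° = -0.880 / 2 = -0.440 V.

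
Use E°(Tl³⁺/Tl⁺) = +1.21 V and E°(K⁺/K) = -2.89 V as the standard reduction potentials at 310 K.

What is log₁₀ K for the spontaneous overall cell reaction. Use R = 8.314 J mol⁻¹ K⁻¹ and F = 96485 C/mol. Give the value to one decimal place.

133.3

Cathode: Tl³⁺/Tl⁺; anode: K⁺/K. E°cell = (+1.21) − (-2.89) = +4.10 V, with n = 2.
ΔG° = −nFE° = −RT ln K, so ln K = nFE°/(RT) = (2)(96485)(+4.10) / ((8.314)(310)) = 306.974.
log₁₀ K = 306.974 / ln 10 = 133.3.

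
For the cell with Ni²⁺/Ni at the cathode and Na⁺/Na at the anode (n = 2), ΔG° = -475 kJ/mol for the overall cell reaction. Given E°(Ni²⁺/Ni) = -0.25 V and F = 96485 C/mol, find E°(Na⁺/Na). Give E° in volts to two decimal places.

-2.71 V

E°cell = −ΔG°/(nF) = −(-475×10³)/((2)(96485)) = +2.462 V.
Since Ni²⁺/Ni is the cathode and Na⁺/Na the anode, E°cell = E°(Ni²⁺/Ni) − E°(Na⁺/Na).
So E°(Na⁺/Na) = E°(Ni²⁺/Ni) − E°cell = (-0.25) − (+2.462) = -2.71 V.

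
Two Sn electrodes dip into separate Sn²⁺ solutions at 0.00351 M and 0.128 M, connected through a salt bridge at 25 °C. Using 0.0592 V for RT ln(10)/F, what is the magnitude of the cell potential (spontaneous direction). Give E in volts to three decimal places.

+0.046 V

For a concentration cell E°cell = 0. The 0.128 M side is the cathode (reduction is favoured where [Sn²⁺] is higher).
With n = 2, E = −(0.0592/2) log([Sn²⁺]ₐₙ/[Sn²⁺]꜀ₐₜ) = −(0.0592/2) log(0.00351/0.128) = −(0.0592/2)(-1.562) = +0.046 V.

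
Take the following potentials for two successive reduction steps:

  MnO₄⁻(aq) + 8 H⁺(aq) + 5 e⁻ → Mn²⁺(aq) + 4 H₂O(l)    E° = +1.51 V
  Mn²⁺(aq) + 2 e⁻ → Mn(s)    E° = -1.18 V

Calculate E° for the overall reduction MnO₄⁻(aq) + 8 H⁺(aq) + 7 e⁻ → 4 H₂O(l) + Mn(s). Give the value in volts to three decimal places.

+0.741 V

Adding the free-energy changes (−nFE°) of the two steps gives −n₃FE°₃ = −n₁FE°₁ − n₂FE°₂.
E°₃ = (5×+1.51 + 2×-1.18) / 7 = (+5.190) / 7 = +0.741 V.
Simply averaging or adding the two E° values would be wrong; the electron-weighted sum is required.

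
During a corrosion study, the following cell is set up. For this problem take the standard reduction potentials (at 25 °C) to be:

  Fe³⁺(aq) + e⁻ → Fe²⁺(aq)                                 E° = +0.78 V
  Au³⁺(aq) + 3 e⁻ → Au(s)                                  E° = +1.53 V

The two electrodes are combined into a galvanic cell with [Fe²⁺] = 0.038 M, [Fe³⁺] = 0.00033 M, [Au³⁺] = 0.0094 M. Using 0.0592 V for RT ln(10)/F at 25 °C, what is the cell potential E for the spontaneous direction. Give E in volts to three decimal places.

+0.832 V

Au³⁺/Au is the cathode (higher E°), Fe³⁺/Fe²⁺ the anode: E°cell = +1.53 − (+0.78) = +0.75 V, n = 3.
Overall: Au³⁺(aq) + 3 Fe²⁺(aq) → Au(s) + 3 Fe³⁺(aq)
Q = [Fe³⁺]^3 / ([Au³⁺]·[Fe²⁺]^3); log Q = -4.157.
E = E° − (0.0592/n) log Q = +0.75 − (0.0592/3)(-4.157) = +0.832 V.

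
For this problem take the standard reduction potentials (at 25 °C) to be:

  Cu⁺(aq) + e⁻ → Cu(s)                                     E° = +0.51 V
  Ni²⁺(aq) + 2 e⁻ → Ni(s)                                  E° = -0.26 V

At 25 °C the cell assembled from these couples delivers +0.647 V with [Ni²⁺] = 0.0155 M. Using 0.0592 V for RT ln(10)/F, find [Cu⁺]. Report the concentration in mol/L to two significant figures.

Cu⁺/Cu is the cathode, Ni²⁺/Ni the anode: E°cell = +0.77 V, n = 2.
Overall reaction: 2 Cu⁺(aq) + Ni(s) → 2 Cu(s) + Ni²⁺(aq); Q = [Ni²⁺]^1/[Cu⁺]^2.
From E = E° − (0.0592/n) log Q: log Q = (E° − E)·n/0.0592 = (+0.77 − (+0.647))·2/0.0592 = 4.1554.
So 2·log[Cu⁺] = 1·log(0.0155) − log Q = -1.8097 − (4.1554) = -5.9651; log[Cu⁺] = -5.9651 / 2 = -2.9825; [Cu⁺] = 10^(-2.9825) ≈ 0.0010 M.

0.0010 M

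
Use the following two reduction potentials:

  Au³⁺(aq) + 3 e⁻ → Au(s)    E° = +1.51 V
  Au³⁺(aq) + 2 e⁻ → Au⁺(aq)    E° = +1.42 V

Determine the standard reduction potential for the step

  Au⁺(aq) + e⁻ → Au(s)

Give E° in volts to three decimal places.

+1.690 V

Sequential free energies add, so n₃E°₃ = n₁E°₁ + n₂E°₂.
With n₃ = 3, and the known step contributing 2×(+1.42) V, the unknown satisfies 1·E° = 3×(+1.51) − 2×(+1.42) = +1.690.
E° = +1.690 / 1 = +1.690 V.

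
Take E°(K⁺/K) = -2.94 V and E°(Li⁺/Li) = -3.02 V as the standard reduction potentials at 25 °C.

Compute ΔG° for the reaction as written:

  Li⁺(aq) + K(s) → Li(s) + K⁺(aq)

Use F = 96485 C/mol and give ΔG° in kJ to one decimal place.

As written, Li⁺/Li is reduced (cathode) and K⁺/K is oxidised (anode), so E°cell = (-3.02) − (-2.94) = -0.08 V.
Balancing electrons gives n = 1.
ΔG° = −nFE° = −(1)(96485)(-0.08) = 7,719 J = +7.7 kJ.

+7.7 kJ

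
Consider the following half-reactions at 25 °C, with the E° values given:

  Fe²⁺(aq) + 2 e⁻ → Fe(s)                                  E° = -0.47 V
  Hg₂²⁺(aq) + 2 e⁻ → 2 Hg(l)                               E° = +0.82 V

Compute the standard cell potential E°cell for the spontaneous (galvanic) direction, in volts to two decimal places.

+1.29 V

The Hg₂²⁺/Hg couple has the higher reduction potential, so it is the cathode; Fe²⁺/Fe is oxidised at the anode.
E°cell = E°(cathode) − E°(anode) = (+0.82) − (-0.47) = +1.29 V.
Since E°cell > 0, the reaction is spontaneous under standard conditions.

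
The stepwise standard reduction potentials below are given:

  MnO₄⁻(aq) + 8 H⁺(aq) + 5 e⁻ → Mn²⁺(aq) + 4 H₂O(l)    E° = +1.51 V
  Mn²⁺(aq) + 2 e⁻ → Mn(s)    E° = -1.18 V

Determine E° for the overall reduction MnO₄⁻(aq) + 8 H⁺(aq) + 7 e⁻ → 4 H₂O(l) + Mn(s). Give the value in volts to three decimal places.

+0.741 V

Adding the free-energy changes (−nFE°) of the two steps gives −n₃FE°₃ = −n₁FE°₁ − n₂FE°₂.
E°₃ = (5×+1.51 + 2×-1.18) / 7 = (+5.190) / 7 = +0.741 V.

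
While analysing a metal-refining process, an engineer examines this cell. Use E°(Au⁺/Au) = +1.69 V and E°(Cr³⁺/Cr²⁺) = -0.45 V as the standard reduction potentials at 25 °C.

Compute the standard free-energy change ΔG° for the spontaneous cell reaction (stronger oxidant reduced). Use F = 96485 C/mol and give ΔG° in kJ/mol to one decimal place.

Au⁺/Au (E° = +1.69 V) is the cathode; Cr³⁺/Cr²⁺ (E° = -0.45 V) is the anode, so E°cell = +2.14 V.
Balancing electrons gives n = 1 (lcm of 1 and 1).
ΔG° = −nFE° = −(1)(96485)(+2.14) = -206,478 J = -206.5 kJ/mol.

-206.5 kJ/mol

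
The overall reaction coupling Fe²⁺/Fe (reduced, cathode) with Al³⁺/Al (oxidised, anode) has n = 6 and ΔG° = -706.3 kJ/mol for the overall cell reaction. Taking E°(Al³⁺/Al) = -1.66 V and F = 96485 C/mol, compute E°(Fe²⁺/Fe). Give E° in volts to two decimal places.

-0.44 V

E°cell = −ΔG°/(nF) = −(-706.3×10³)/((6)(96485)) = +1.220 V.
Since Fe²⁺/Fe is the cathode and Al³⁺/Al the anode, E°cell = E°(Fe²⁺/Fe) − E°(Al³⁺/Al).
So E°(Fe²⁺/Fe) = E°cell + E°(Al³⁺/Al) = +1.220 + (-1.66) = -0.44 V.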